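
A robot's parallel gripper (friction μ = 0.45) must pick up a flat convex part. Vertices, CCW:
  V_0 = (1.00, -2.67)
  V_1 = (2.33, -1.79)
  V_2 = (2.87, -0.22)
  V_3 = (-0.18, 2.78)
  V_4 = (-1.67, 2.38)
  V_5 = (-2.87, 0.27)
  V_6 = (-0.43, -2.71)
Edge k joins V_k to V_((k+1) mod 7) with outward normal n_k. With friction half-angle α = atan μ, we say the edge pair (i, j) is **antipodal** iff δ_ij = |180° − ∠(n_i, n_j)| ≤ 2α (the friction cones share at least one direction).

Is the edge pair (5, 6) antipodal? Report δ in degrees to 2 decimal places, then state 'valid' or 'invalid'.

α = atan 0.45 = 24.23°;  2α = 48.46°
edge 5: e_5 = (+2.44, -2.98);  n_5 = (-0.7737, -0.6335)
edge 6: e_6 = (+1.43, +0.04);  n_6 = (+0.0280, -0.9996)
∠(n_5, n_6) = 52.29°
δ = |180° − 52.29°| = 127.71°
127.71° > 2α = 48.46°  →  invalid

δ = 127.71°, invalid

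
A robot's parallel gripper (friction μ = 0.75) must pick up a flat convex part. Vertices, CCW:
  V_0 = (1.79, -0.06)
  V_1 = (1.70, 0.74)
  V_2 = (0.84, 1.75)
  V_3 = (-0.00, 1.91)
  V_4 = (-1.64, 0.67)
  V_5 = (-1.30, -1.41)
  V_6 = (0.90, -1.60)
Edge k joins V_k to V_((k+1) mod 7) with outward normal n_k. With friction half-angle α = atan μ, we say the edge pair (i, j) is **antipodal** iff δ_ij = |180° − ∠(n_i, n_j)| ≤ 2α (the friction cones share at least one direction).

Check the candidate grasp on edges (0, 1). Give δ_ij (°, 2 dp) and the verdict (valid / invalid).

δ = 146.00°, invalid

α = atan 0.75 = 36.87°;  2α = 73.74°
edge 0: e_0 = (-0.09, +0.80);  n_0 = (+0.9937, +0.1118)
edge 1: e_1 = (-0.86, +1.01);  n_1 = (+0.7614, +0.6483)
∠(n_0, n_1) = 34.00°
δ = |180° − 34.00°| = 146.00°
146.00° > 2α = 73.74°  →  invalid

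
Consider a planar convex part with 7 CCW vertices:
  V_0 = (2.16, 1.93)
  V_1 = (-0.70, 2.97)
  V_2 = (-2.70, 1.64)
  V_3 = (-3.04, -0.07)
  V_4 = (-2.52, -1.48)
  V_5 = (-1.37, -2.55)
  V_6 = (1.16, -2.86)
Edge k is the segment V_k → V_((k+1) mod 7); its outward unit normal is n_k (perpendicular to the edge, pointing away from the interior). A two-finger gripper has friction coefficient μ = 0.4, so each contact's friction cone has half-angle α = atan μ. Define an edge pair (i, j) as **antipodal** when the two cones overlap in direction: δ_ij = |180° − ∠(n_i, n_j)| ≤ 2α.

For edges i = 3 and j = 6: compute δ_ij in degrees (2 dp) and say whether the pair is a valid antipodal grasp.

δ = 32.04°, valid

α = atan 0.4 = 21.80°;  2α = 43.60°
edge 3: e_3 = (+0.52, -1.41);  n_3 = (-0.9382, -0.3460)
edge 6: e_6 = (+1.00, +4.79);  n_6 = (+0.9789, -0.2044)
∠(n_3, n_6) = 147.96°
δ = |180° − 147.96°| = 32.04°
32.04° ≤ 2α = 43.60°  →  valid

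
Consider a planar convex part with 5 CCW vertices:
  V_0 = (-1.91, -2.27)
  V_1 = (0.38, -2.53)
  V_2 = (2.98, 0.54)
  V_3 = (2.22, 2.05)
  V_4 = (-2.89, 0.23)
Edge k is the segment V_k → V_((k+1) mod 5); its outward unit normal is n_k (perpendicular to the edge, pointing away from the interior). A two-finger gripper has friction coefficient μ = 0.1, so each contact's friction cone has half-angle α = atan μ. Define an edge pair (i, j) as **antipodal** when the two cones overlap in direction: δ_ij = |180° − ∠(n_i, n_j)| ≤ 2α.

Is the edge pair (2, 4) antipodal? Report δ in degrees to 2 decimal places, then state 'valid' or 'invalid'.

δ = 5.31°, valid

α = atan 0.1 = 5.71°;  2α = 11.42°
edge 2: e_2 = (-0.76, +1.51);  n_2 = (+0.8932, +0.4496)
edge 4: e_4 = (+0.98, -2.50);  n_4 = (-0.9310, -0.3650)
∠(n_2, n_4) = 174.69°
δ = |180° − 174.69°| = 5.31°
5.31° ≤ 2α = 11.42°  →  valid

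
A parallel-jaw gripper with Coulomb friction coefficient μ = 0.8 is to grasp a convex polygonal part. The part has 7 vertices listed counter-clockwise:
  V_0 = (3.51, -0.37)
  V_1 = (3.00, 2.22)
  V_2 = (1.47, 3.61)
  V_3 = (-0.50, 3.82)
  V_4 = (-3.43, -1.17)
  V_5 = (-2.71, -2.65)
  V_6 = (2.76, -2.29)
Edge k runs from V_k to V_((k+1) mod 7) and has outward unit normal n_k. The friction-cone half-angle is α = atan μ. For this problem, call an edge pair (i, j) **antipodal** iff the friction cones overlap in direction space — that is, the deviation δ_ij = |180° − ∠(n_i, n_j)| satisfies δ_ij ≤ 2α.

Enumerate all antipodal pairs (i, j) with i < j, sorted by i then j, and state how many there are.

α = atan 0.8 = 38.66°;  2α = 77.32°
n_0 = (+0.9812, +0.1932)
n_1 = (+0.6724, +0.7402)
n_2 = (+0.1060, +0.9944)
n_3 = (-0.8623, +0.5063)
n_4 = (-0.8992, -0.4375)
n_5 = (+0.0657, -0.9978)
n_6 = (+0.9315, -0.3639)
  (0,1): δ = 143.39°  ·
  (0,2): δ = 107.22°  ·
  (0,3): δ = 41.56°  ✓
  (0,4): δ = 14.80°  ✓
  (0,5): δ = 82.63°  ·
  (0,6): δ = 147.52°  ·
  (1,2): δ = 143.83°  ·
  (1,3): δ = 78.17°  ·
  (1,4): δ = 21.80°  ✓
  (1,5): δ = 46.02°  ✓
  (1,6): δ = 110.92°  ·
  (2,3): δ = 114.34°  ·
  (2,4): δ = 57.97°  ✓
  (2,5): δ = 9.85°  ✓
  (2,6): δ = 74.75°  ✓
  (3,4): δ = 123.64°  ·
  (3,5): δ = 55.81°  ✓
  (3,6): δ = 9.08°  ✓
  (4,5): δ = 112.18°  ·
  (4,6): δ = 47.28°  ✓
  (5,6): δ = 115.10°  ·
antipodal pairs: 10

count = 10; pairs: (0,3), (0,4), (1,4), (1,5), (2,4), (2,5), (2,6), (3,5), (3,6), (4,6)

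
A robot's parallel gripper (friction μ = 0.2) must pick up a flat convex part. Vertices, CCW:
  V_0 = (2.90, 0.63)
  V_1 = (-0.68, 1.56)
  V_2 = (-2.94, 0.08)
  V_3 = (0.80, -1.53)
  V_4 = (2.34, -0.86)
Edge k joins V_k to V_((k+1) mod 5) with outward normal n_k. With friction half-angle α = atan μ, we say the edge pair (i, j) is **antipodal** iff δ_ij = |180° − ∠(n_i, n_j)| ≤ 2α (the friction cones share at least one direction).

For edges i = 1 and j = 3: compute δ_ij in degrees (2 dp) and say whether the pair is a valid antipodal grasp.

α = atan 0.2 = 11.31°;  2α = 22.62°
edge 1: e_1 = (-2.26, -1.48);  n_1 = (-0.5478, +0.8366)
edge 3: e_3 = (+1.54, +0.67);  n_3 = (+0.3989, -0.9170)
∠(n_1, n_3) = 170.29°
δ = |180° − 170.29°| = 9.71°
9.71° ≤ 2α = 22.62°  →  valid

δ = 9.71°, valid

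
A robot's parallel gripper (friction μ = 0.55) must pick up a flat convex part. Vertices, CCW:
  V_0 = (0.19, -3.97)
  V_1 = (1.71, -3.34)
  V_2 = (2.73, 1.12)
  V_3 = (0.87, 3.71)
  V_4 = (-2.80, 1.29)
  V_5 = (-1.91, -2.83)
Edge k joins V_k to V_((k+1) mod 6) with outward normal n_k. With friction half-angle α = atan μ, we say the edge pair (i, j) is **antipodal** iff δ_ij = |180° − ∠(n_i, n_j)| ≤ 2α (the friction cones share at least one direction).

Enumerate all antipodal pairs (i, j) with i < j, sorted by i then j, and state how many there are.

count = 5; pairs: (0,3), (1,3), (1,4), (2,4), (2,5)

α = atan 0.55 = 28.81°;  2α = 57.62°
n_0 = (+0.3829, -0.9238)
n_1 = (+0.9748, -0.2229)
n_2 = (+0.8122, +0.5833)
n_3 = (-0.5505, +0.8348)
n_4 = (-0.9775, -0.2111)
n_5 = (-0.4771, -0.8789)
  (0,1): δ = 125.39°  ·
  (0,2): δ = 76.83°  ·
  (0,3): δ = 10.89°  ✓
  (0,4): δ = 79.68°  ·
  (0,5): δ = 128.99°  ·
  (1,2): δ = 131.43°  ·
  (1,3): δ = 43.72°  ✓
  (1,4): δ = 25.07°  ✓
  (1,5): δ = 74.39°  ·
  (2,3): δ = 92.28°  ·
  (2,4): δ = 23.49°  ✓
  (2,5): δ = 25.82°  ✓
  (3,4): δ = 111.21°  ·
  (3,5): δ = 61.90°  ·
  (4,5): δ = 130.69°  ·
antipodal pairs: 5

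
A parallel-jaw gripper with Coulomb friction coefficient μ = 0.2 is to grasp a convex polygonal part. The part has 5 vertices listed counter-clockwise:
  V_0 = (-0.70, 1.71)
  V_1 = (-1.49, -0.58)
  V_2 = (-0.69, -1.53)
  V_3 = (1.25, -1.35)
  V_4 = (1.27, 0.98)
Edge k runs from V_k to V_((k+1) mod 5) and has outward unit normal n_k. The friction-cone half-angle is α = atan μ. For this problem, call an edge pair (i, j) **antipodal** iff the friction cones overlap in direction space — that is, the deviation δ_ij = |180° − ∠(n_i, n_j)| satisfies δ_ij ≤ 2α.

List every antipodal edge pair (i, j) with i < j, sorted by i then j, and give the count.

α = atan 0.2 = 11.31°;  2α = 22.62°
n_0 = (-0.9453, +0.3261)
n_1 = (-0.7649, -0.6441)
n_2 = (+0.0924, -0.9957)
n_3 = (+1.0000, -0.0086)
n_4 = (+0.3475, +0.9377)
  (0,1): δ = 120.87°  ·
  (0,2): δ = 65.67°  ·
  (0,3): δ = 18.54°  ✓
  (0,4): δ = 88.70°  ·
  (1,2): δ = 124.80°  ·
  (1,3): δ = 40.59°  ·
  (1,4): δ = 29.57°  ·
  (2,3): δ = 95.79°  ·
  (2,4): δ = 25.63°  ·
  (3,4): δ = 109.84°  ·
antipodal pairs: 1

count = 1; pairs: (0,3)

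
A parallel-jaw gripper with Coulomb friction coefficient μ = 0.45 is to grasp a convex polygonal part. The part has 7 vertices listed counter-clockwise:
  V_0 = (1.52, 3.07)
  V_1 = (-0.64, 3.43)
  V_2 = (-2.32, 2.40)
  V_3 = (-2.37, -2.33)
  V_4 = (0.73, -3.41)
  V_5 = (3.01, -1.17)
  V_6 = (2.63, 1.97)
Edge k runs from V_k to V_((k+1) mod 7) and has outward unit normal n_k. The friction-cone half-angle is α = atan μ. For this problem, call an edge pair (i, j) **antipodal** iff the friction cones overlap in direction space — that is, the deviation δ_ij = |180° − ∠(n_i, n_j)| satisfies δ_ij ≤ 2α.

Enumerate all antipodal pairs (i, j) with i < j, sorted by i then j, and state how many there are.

count = 6; pairs: (0,3), (1,4), (2,4), (2,5), (2,6), (3,6)

α = atan 0.45 = 24.23°;  2α = 48.46°
n_0 = (+0.1644, +0.9864)
n_1 = (-0.5227, +0.8525)
n_2 = (-0.9999, +0.0106)
n_3 = (-0.3290, -0.9443)
n_4 = (+0.7008, -0.7133)
n_5 = (+0.9928, +0.1201)
n_6 = (+0.7039, +0.7103)
  (0,1): δ = 139.03°  ·
  (0,2): δ = 81.14°  ·
  (0,3): δ = 9.75°  ✓
  (0,4): δ = 53.96°  ·
  (0,5): δ = 106.36°  ·
  (0,6): δ = 144.72°  ·
  (1,2): δ = 122.12°  ·
  (1,3): δ = 50.72°  ·
  (1,4): δ = 12.98°  ✓
  (1,5): δ = 65.39°  ·
  (1,6): δ = 103.75°  ·
  (2,3): δ = 108.60°  ·
  (2,4): δ = 44.90°  ✓
  (2,5): δ = 7.51°  ✓
  (2,6): δ = 45.86°  ✓
  (3,4): δ = 116.30°  ·
  (3,5): δ = 63.89°  ·
  (3,6): δ = 25.53°  ✓
  (4,5): δ = 127.59°  ·
  (4,6): δ = 89.23°  ·
  (5,6): δ = 141.64°  ·
antipodal pairs: 6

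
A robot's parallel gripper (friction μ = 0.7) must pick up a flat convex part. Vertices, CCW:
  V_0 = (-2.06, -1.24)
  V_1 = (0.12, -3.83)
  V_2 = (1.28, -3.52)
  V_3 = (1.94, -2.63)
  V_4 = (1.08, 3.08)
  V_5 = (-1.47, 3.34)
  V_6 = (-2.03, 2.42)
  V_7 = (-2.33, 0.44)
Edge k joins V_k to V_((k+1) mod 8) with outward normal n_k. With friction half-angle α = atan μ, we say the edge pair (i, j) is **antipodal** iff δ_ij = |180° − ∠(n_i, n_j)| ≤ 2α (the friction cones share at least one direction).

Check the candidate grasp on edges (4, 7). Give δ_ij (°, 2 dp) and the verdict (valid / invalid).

δ = 75.05°, invalid

α = atan 0.7 = 34.99°;  2α = 69.98°
edge 4: e_4 = (-2.55, +0.26);  n_4 = (+0.1014, +0.9948)
edge 7: e_7 = (+0.27, -1.68);  n_7 = (-0.9873, -0.1587)
∠(n_4, n_7) = 104.95°
δ = |180° − 104.95°| = 75.05°
75.05° > 2α = 69.98°  →  invalid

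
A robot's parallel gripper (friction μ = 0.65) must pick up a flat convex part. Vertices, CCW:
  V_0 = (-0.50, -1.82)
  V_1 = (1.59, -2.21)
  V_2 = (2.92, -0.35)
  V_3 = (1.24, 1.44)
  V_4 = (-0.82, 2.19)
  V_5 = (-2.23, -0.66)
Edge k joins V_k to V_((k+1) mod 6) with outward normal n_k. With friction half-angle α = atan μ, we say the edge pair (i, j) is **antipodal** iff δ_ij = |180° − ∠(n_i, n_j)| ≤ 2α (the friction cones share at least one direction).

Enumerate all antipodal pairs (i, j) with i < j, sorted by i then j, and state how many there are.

count = 5; pairs: (0,2), (0,3), (1,4), (2,5), (3,5)

α = atan 0.65 = 33.02°;  2α = 66.05°
n_0 = (-0.1834, -0.9830)
n_1 = (+0.8134, -0.5817)
n_2 = (+0.7292, +0.6843)
n_3 = (+0.3421, +0.9397)
n_4 = (-0.8963, +0.4434)
n_5 = (-0.5569, -0.8306)
  (0,1): δ = 115.00°  ·
  (0,2): δ = 36.25°  ✓
  (0,3): δ = 9.44°  ✓
  (0,4): δ = 74.25°  ·
  (0,5): δ = 156.73°  ·
  (1,2): δ = 101.25°  ·
  (1,3): δ = 74.44°  ·
  (1,4): δ = 9.24°  ✓
  (1,5): δ = 91.72°  ·
  (2,3): δ = 153.19°  ·
  (2,4): δ = 69.51°  ·
  (2,5): δ = 12.97°  ✓
  (3,4): δ = 96.32°  ·
  (3,5): δ = 13.84°  ✓
  (4,5): δ = 97.52°  ·
antipodal pairs: 5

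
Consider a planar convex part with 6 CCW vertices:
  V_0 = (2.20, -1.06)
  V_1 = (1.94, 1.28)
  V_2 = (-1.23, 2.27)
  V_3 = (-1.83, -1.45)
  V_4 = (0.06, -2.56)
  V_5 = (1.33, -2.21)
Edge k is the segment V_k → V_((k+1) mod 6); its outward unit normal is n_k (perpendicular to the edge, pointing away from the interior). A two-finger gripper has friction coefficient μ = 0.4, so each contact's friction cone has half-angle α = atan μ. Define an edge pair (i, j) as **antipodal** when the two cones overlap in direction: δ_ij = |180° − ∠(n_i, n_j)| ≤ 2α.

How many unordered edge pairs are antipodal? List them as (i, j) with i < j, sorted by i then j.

count = 4; pairs: (0,2), (1,3), (1,4), (2,5)

α = atan 0.4 = 21.80°;  2α = 43.60°
n_0 = (+0.9939, +0.1104)
n_1 = (+0.2981, +0.9545)
n_2 = (-0.9872, +0.1592)
n_3 = (-0.5064, -0.8623)
n_4 = (+0.2657, -0.9641)
n_5 = (+0.7975, -0.6033)
  (0,1): δ = 113.68°  ·
  (0,2): δ = 15.50°  ✓
  (0,3): δ = 53.23°  ·
  (0,4): δ = 99.07°  ·
  (0,5): δ = 136.55°  ·
  (1,2): δ = 81.82°  ·
  (1,3): δ = 13.08°  ✓
  (1,4): δ = 32.75°  ✓
  (1,5): δ = 70.24°  ·
  (2,3): δ = 111.26°  ·
  (2,4): δ = 65.43°  ·
  (2,5): δ = 27.95°  ✓
  (3,4): δ = 134.17°  ·
  (3,5): δ = 96.68°  ·
  (4,5): δ = 142.52°  ·
antipodal pairs: 4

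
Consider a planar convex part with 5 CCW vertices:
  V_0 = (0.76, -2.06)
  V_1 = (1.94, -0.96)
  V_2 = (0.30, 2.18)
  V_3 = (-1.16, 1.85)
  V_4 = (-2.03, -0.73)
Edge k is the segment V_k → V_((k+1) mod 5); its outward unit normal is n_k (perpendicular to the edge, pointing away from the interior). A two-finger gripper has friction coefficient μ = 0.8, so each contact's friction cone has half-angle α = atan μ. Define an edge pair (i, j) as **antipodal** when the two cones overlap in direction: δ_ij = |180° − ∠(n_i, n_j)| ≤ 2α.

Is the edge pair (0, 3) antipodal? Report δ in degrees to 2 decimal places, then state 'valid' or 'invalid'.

δ = 28.37°, valid

α = atan 0.8 = 38.66°;  2α = 77.32°
edge 0: e_0 = (+1.18, +1.10);  n_0 = (+0.6819, -0.7315)
edge 3: e_3 = (-0.87, -2.58);  n_3 = (-0.9476, +0.3195)
∠(n_0, n_3) = 151.63°
δ = |180° − 151.63°| = 28.37°
28.37° ≤ 2α = 77.32°  →  valid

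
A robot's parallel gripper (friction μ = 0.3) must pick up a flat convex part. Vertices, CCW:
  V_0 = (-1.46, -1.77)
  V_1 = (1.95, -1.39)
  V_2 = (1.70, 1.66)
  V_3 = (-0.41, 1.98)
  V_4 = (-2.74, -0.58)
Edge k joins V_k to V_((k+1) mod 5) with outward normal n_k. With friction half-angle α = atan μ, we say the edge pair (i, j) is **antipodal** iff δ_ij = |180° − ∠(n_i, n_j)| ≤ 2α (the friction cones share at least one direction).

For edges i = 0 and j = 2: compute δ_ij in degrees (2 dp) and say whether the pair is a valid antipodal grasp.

δ = 14.98°, valid

α = atan 0.3 = 16.70°;  2α = 33.40°
edge 0: e_0 = (+3.41, +0.38);  n_0 = (+0.1108, -0.9938)
edge 2: e_2 = (-2.11, +0.32);  n_2 = (+0.1499, +0.9887)
∠(n_0, n_2) = 165.02°
δ = |180° − 165.02°| = 14.98°
14.98° ≤ 2α = 33.40°  →  valid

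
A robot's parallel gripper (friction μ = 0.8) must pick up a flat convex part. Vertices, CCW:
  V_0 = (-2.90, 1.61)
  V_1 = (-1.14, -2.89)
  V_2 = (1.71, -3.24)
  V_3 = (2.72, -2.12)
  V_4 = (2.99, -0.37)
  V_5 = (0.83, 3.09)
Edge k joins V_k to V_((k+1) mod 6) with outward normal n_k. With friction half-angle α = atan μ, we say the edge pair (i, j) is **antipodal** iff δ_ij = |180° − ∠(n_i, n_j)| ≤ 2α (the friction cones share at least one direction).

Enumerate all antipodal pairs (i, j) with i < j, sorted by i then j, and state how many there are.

α = atan 0.8 = 38.66°;  2α = 77.32°
n_0 = (-0.9313, -0.3642)
n_1 = (-0.1219, -0.9925)
n_2 = (+0.7426, -0.6697)
n_3 = (+0.9883, -0.1525)
n_4 = (+0.8483, +0.5296)
n_5 = (-0.3688, +0.9295)
  (0,1): δ = 118.36°  ·
  (0,2): δ = 63.40°  ✓
  (0,3): δ = 30.13°  ✓
  (0,4): δ = 10.61°  ✓
  (0,5): δ = 90.28°  ·
  (1,2): δ = 125.04°  ·
  (1,3): δ = 91.77°  ·
  (1,4): δ = 51.02°  ✓
  (1,5): δ = 28.64°  ✓
  (2,3): δ = 146.73°  ·
  (2,4): δ = 105.98°  ·
  (2,5): δ = 26.31°  ✓
  (3,4): δ = 139.25°  ·
  (3,5): δ = 59.59°  ✓
  (4,5): δ = 100.33°  ·
antipodal pairs: 7

count = 7; pairs: (0,2), (0,3), (0,4), (1,4), (1,5), (2,5), (3,5)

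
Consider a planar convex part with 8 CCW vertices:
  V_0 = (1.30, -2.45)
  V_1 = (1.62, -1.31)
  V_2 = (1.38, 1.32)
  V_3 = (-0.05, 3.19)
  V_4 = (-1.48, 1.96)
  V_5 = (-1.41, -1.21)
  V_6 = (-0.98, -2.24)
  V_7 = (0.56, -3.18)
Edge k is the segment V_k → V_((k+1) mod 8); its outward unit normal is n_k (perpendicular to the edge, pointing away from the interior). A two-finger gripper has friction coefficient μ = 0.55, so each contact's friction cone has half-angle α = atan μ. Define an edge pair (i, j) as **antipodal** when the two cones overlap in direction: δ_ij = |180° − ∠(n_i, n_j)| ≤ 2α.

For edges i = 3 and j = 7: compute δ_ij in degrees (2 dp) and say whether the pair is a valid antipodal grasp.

α = atan 0.55 = 28.81°;  2α = 57.62°
edge 3: e_3 = (-1.43, -1.23);  n_3 = (-0.6521, +0.7581)
edge 7: e_7 = (+0.74, +0.73);  n_7 = (+0.7023, -0.7119)
∠(n_3, n_7) = 176.09°
δ = |180° − 176.09°| = 3.91°
3.91° ≤ 2α = 57.62°  →  valid

δ = 3.91°, valid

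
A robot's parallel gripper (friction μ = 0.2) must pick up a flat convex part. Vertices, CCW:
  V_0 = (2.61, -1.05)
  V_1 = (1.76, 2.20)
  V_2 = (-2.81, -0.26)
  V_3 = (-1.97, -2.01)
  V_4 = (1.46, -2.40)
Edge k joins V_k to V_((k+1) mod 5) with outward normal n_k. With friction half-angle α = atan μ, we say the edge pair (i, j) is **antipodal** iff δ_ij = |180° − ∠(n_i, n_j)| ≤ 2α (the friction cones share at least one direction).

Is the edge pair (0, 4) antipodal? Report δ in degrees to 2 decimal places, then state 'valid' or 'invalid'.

δ = 124.92°, invalid

α = atan 0.2 = 11.31°;  2α = 22.62°
edge 0: e_0 = (-0.85, +3.25);  n_0 = (+0.9675, +0.2530)
edge 4: e_4 = (+1.15, +1.35);  n_4 = (+0.7612, -0.6485)
∠(n_0, n_4) = 55.08°
δ = |180° − 55.08°| = 124.92°
124.92° > 2α = 22.62°  →  invalid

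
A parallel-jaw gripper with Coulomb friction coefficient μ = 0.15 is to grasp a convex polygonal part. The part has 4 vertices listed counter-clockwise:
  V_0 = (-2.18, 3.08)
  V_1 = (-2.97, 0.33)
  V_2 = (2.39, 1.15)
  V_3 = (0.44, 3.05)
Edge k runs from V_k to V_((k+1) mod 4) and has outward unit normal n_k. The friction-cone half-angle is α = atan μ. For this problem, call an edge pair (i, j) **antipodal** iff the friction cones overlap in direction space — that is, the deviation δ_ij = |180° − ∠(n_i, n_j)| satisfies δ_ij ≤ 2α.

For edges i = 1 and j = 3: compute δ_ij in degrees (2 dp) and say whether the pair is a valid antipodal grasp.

α = atan 0.15 = 8.53°;  2α = 17.06°
edge 1: e_1 = (+5.36, +0.82);  n_1 = (+0.1512, -0.9885)
edge 3: e_3 = (-2.62, +0.03);  n_3 = (+0.0114, +0.9999)
∠(n_1, n_3) = 170.65°
δ = |180° − 170.65°| = 9.35°
9.35° ≤ 2α = 17.06°  →  valid

δ = 9.35°, valid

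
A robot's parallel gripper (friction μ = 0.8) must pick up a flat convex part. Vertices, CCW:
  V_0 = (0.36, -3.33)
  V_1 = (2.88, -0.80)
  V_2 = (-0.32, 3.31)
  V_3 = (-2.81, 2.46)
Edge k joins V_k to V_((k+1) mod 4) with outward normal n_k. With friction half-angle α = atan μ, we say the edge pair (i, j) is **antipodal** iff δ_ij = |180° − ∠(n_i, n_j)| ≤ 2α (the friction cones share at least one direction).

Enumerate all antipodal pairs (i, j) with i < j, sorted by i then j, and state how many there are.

count = 3; pairs: (0,2), (0,3), (1,3)

α = atan 0.8 = 38.66°;  2α = 77.32°
n_0 = (+0.7085, -0.7057)
n_1 = (+0.7890, +0.6143)
n_2 = (-0.3231, +0.9464)
n_3 = (-0.8771, -0.4802)
  (0,1): δ = 97.21°  ·
  (0,2): δ = 26.27°  ✓
  (0,3): δ = 73.59°  ✓
  (1,2): δ = 109.06°  ·
  (1,3): δ = 9.20°  ✓
  (2,3): δ = 80.15°  ·
antipodal pairs: 3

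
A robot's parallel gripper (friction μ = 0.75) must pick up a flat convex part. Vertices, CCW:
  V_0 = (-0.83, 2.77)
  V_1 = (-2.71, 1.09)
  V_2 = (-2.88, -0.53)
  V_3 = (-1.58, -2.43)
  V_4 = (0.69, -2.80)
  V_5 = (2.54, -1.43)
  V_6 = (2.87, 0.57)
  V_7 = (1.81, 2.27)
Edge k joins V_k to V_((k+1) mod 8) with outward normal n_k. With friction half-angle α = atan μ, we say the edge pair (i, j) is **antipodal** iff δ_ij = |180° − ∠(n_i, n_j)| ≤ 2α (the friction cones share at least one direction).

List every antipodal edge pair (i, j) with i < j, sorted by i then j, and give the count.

count = 12; pairs: (0,3), (0,4), (0,5), (1,4), (1,5), (1,6), (2,5), (2,6), (2,7), (3,6), (3,7), (4,7)

α = atan 0.75 = 36.87°;  2α = 73.74°
n_0 = (-0.6663, +0.7457)
n_1 = (-0.9945, +0.1044)
n_2 = (-0.8253, -0.5647)
n_3 = (-0.1609, -0.9870)
n_4 = (+0.5951, -0.8036)
n_5 = (+0.9867, -0.1628)
n_6 = (+0.8486, +0.5291)
n_7 = (+0.1861, +0.9825)
  (0,1): δ = 137.78°  ·
  (0,2): δ = 97.40°  ·
  (0,3): δ = 51.04°  ✓
  (0,4): δ = 5.26°  ✓
  (0,5): δ = 38.85°  ✓
  (0,6): δ = 80.16°  ·
  (0,7): δ = 127.49°  ·
  (1,2): δ = 139.63°  ·
  (1,3): δ = 93.27°  ·
  (1,4): δ = 47.49°  ✓
  (1,5): δ = 3.38°  ✓
  (1,6): δ = 37.94°  ✓
  (1,7): δ = 85.27°  ·
  (2,3): δ = 133.64°  ·
  (2,4): δ = 87.86°  ·
  (2,5): δ = 43.75°  ✓
  (2,6): δ = 2.44°  ✓
  (2,7): δ = 44.90°  ✓
  (3,4): δ = 134.22°  ·
  (3,5): δ = 90.11°  ·
  (3,6): δ = 48.80°  ✓
  (3,7): δ = 1.47°  ✓
  (4,5): δ = 135.89°  ·
  (4,6): δ = 94.58°  ·
  (4,7): δ = 47.25°  ✓
  (5,6): δ = 138.69°  ·
  (5,7): δ = 91.36°  ·
  (6,7): δ = 132.67°  ·
antipodal pairs: 12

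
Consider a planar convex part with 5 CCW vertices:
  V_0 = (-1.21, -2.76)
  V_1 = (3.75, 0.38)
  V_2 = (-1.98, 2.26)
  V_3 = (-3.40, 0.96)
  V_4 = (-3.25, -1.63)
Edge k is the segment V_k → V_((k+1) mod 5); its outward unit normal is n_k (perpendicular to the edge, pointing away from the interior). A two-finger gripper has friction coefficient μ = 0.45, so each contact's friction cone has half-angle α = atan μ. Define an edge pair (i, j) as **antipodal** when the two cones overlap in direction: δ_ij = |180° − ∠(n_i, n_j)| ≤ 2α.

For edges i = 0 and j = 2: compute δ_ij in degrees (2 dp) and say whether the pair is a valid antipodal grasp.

δ = 10.14°, valid

α = atan 0.45 = 24.23°;  2α = 48.46°
edge 0: e_0 = (+4.96, +3.14);  n_0 = (+0.5349, -0.8449)
edge 2: e_2 = (-1.42, -1.30);  n_2 = (-0.6753, +0.7376)
∠(n_0, n_2) = 169.86°
δ = |180° − 169.86°| = 10.14°
10.14° ≤ 2α = 48.46°  →  valid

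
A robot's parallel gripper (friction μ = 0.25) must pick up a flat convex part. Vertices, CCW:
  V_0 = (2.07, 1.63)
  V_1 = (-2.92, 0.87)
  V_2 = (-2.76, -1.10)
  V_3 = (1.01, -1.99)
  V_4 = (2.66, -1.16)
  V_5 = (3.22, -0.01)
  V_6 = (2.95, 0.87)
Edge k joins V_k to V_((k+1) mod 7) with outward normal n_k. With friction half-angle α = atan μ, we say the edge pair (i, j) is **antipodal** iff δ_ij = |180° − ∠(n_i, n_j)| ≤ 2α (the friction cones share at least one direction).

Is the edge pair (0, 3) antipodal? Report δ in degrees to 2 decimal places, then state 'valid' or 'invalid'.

α = atan 0.25 = 14.04°;  2α = 28.07°
edge 0: e_0 = (-4.99, -0.76);  n_0 = (-0.1506, +0.9886)
edge 3: e_3 = (+1.65, +0.83);  n_3 = (+0.4494, -0.8933)
∠(n_0, n_3) = 161.96°
δ = |180° − 161.96°| = 18.04°
18.04° ≤ 2α = 28.07°  →  valid

δ = 18.04°, valid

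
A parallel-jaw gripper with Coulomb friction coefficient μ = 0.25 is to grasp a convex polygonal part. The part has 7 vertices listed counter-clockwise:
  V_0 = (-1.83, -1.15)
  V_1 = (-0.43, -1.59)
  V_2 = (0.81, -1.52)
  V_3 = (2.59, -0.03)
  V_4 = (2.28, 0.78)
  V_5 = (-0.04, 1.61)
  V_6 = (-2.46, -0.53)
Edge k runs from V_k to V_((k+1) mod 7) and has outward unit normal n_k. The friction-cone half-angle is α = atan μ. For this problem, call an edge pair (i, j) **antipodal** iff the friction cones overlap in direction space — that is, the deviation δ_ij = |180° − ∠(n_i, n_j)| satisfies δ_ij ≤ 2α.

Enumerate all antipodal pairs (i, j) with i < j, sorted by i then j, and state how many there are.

α = atan 0.25 = 14.04°;  2α = 28.07°
n_0 = (-0.2998, -0.9540)
n_1 = (+0.0564, -0.9984)
n_2 = (+0.6419, -0.7668)
n_3 = (+0.9339, +0.3574)
n_4 = (+0.3369, +0.9416)
n_5 = (-0.6624, +0.7491)
n_6 = (-0.7014, -0.7127)
  (0,1): δ = 159.32°  ·
  (0,2): δ = 122.62°  ·
  (0,3): δ = 51.61°  ·
  (0,4): δ = 2.24°  ✓
  (0,5): δ = 58.93°  ·
  (0,6): δ = 152.91°  ·
  (1,2): δ = 143.30°  ·
  (1,3): δ = 72.29°  ·
  (1,4): δ = 22.92°  ✓
  (1,5): δ = 38.26°  ·
  (1,6): δ = 132.23°  ·
  (2,3): δ = 108.99°  ·
  (2,4): δ = 59.62°  ·
  (2,5): δ = 1.55°  ✓
  (2,6): δ = 95.53°  ·
  (3,4): δ = 130.63°  ·
  (3,5): δ = 69.46°  ·
  (3,6): δ = 24.52°  ✓
  (4,5): δ = 118.83°  ·
  (4,6): δ = 24.86°  ✓
  (5,6): δ = 86.03°  ·
antipodal pairs: 5

count = 5; pairs: (0,4), (1,4), (2,5), (3,6), (4,6)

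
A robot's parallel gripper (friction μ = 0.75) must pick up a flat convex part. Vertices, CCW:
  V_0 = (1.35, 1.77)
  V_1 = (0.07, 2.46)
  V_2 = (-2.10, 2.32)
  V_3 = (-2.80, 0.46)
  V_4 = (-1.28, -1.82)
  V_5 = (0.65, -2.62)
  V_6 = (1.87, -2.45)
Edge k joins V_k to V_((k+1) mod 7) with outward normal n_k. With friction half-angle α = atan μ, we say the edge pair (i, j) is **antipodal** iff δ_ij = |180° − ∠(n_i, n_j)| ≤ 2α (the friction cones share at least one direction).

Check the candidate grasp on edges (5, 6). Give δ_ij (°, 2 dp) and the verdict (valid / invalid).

α = atan 0.75 = 36.87°;  2α = 73.74°
edge 5: e_5 = (+1.22, +0.17);  n_5 = (+0.1380, -0.9904)
edge 6: e_6 = (-0.52, +4.22);  n_6 = (+0.9925, +0.1223)
∠(n_5, n_6) = 89.09°
δ = |180° − 89.09°| = 90.91°
90.91° > 2α = 73.74°  →  invalid

δ = 90.91°, invalid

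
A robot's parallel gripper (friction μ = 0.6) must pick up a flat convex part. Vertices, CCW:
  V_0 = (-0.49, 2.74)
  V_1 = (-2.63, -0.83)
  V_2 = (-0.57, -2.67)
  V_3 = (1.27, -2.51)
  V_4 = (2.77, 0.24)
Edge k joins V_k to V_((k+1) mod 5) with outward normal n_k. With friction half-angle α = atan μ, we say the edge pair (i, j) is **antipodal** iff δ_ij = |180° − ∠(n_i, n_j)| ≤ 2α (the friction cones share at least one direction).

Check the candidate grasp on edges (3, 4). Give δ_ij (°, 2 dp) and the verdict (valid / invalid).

α = atan 0.6 = 30.96°;  2α = 61.93°
edge 3: e_3 = (+1.50, +2.75);  n_3 = (+0.8779, -0.4789)
edge 4: e_4 = (-3.26, +2.50);  n_4 = (+0.6085, +0.7935)
∠(n_3, n_4) = 81.13°
δ = |180° − 81.13°| = 98.87°
98.87° > 2α = 61.93°  →  invalid

δ = 98.87°, invalid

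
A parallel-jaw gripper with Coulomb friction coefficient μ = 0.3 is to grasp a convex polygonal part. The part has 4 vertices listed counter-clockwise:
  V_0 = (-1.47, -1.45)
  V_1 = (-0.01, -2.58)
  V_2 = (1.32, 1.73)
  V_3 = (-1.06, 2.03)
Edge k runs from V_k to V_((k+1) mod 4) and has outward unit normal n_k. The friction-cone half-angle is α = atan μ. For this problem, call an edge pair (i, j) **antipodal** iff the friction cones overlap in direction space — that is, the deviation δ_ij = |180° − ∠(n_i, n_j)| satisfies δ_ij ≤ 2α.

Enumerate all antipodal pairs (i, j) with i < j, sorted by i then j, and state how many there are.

count = 2; pairs: (0,2), (1,3)

α = atan 0.3 = 16.70°;  2α = 33.40°
n_0 = (-0.6121, -0.7908)
n_1 = (+0.9555, -0.2949)
n_2 = (+0.1251, +0.9921)
n_3 = (-0.9931, +0.1170)
  (0,1): δ = 69.41°  ·
  (0,2): δ = 30.55°  ✓
  (0,3): δ = 121.02°  ·
  (1,2): δ = 80.03°  ·
  (1,3): δ = 10.43°  ✓
  (2,3): δ = 89.54°  ·
antipodal pairs: 2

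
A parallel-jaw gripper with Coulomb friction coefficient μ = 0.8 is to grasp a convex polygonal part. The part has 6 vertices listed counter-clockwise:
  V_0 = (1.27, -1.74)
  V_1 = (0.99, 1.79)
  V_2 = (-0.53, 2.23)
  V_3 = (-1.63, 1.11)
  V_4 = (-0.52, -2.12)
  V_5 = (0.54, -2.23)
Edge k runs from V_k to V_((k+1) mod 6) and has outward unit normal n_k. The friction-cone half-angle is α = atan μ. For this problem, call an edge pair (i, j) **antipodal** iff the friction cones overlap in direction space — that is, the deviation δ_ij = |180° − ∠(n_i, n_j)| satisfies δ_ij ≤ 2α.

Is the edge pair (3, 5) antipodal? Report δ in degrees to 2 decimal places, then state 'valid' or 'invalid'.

δ = 75.09°, valid

α = atan 0.8 = 38.66°;  2α = 77.32°
edge 3: e_3 = (+1.11, -3.23);  n_3 = (-0.9457, -0.3250)
edge 5: e_5 = (+0.73, +0.49);  n_5 = (+0.5573, -0.8303)
∠(n_3, n_5) = 104.91°
δ = |180° − 104.91°| = 75.09°
75.09° ≤ 2α = 77.32°  →  valid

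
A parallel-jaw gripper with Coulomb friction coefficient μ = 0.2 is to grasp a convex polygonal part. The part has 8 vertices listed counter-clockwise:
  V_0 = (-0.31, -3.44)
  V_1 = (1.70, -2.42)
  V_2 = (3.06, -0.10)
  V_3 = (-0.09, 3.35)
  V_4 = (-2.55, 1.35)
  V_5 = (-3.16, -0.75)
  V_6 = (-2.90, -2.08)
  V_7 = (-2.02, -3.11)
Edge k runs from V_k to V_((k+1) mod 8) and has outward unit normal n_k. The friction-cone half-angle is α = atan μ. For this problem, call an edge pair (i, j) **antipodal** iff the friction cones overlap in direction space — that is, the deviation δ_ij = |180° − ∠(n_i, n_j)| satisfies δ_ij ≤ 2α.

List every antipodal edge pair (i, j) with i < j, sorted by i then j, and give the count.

α = atan 0.2 = 11.31°;  2α = 22.62°
n_0 = (+0.4525, -0.8917)
n_1 = (+0.8627, -0.5057)
n_2 = (+0.7385, +0.6743)
n_3 = (-0.6308, +0.7759)
n_4 = (-0.9603, +0.2789)
n_5 = (-0.9814, -0.1919)
n_6 = (-0.7603, -0.6496)
n_7 = (-0.1895, -0.9819)
  (0,1): δ = 147.29°  ·
  (0,2): δ = 74.51°  ·
  (0,3): δ = 12.21°  ✓
  (0,4): δ = 46.90°  ·
  (0,5): δ = 74.16°  ·
  (0,6): δ = 103.60°  ·
  (0,7): δ = 142.17°  ·
  (1,2): δ = 107.22°  ·
  (1,3): δ = 20.51°  ✓
  (1,4): δ = 14.18°  ✓
  (1,5): δ = 41.44°  ·
  (1,6): δ = 70.89°  ·
  (1,7): δ = 109.46°  ·
  (2,3): δ = 93.29°  ·
  (2,4): δ = 58.59°  ·
  (2,5): δ = 31.34°  ·
  (2,6): δ = 1.89°  ✓
  (2,7): δ = 36.68°  ·
  (3,4): δ = 145.31°  ·
  (3,5): δ = 118.05°  ·
  (3,6): δ = 88.60°  ·
  (3,7): δ = 50.03°  ·
  (4,5): δ = 152.74°  ·
  (4,6): δ = 123.29°  ·
  (4,7): δ = 84.73°  ·
  (5,6): δ = 150.55°  ·
  (5,7): δ = 111.98°  ·
  (6,7): δ = 141.43°  ·
antipodal pairs: 4

count = 4; pairs: (0,3), (1,3), (1,4), (2,6)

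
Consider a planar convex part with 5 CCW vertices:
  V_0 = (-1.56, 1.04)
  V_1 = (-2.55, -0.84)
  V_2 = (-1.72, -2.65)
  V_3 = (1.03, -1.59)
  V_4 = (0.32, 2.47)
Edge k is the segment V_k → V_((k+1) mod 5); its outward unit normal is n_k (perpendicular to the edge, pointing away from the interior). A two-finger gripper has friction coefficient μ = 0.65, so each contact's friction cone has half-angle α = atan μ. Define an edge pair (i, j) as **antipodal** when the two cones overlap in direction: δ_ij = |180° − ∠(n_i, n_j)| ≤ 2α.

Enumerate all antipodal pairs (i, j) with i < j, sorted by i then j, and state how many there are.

count = 5; pairs: (0,2), (0,3), (1,3), (2,4), (3,4)

α = atan 0.65 = 33.02°;  2α = 66.05°
n_0 = (-0.8848, +0.4659)
n_1 = (-0.9090, -0.4168)
n_2 = (+0.3597, -0.9331)
n_3 = (+0.9851, +0.1723)
n_4 = (-0.6054, +0.7959)
  (0,1): δ = 127.59°  ·
  (0,2): δ = 41.15°  ✓
  (0,3): δ = 37.69°  ✓
  (0,4): δ = 155.03°  ·
  (1,2): δ = 93.56°  ·
  (1,3): δ = 14.72°  ✓
  (1,4): δ = 102.62°  ·
  (2,3): δ = 101.16°  ·
  (2,4): δ = 16.18°  ✓
  (3,4): δ = 62.66°  ✓
antipodal pairs: 5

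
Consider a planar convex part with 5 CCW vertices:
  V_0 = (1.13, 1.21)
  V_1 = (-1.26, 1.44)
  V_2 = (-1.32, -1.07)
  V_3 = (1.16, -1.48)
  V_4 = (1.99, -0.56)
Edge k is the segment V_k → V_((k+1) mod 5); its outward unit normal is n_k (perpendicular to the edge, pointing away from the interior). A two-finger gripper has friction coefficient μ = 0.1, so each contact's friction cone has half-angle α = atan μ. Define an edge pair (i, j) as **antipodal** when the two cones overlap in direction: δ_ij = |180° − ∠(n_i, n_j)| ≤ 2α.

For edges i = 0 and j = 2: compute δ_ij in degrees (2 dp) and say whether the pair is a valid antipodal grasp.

δ = 3.89°, valid

α = atan 0.1 = 5.71°;  2α = 11.42°
edge 0: e_0 = (-2.39, +0.23);  n_0 = (+0.0958, +0.9954)
edge 2: e_2 = (+2.48, -0.41);  n_2 = (-0.1631, -0.9866)
∠(n_0, n_2) = 176.11°
δ = |180° − 176.11°| = 3.89°
3.89° ≤ 2α = 11.42°  →  valid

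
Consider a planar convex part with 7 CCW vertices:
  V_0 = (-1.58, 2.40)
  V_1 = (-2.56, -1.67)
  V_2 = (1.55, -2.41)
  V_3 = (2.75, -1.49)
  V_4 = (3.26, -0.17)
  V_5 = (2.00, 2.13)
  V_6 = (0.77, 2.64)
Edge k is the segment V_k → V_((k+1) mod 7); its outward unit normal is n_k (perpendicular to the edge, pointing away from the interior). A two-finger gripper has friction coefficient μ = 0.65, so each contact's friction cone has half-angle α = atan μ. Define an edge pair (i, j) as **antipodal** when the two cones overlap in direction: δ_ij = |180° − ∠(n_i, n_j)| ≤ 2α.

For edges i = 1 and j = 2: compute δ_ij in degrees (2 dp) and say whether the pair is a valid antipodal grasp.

α = atan 0.65 = 33.02°;  2α = 66.05°
edge 1: e_1 = (+4.11, -0.74);  n_1 = (-0.1772, -0.9842)
edge 2: e_2 = (+1.20, +0.92);  n_2 = (+0.6084, -0.7936)
∠(n_1, n_2) = 47.68°
δ = |180° − 47.68°| = 132.32°
132.32° > 2α = 66.05°  →  invalid

δ = 132.32°, invalid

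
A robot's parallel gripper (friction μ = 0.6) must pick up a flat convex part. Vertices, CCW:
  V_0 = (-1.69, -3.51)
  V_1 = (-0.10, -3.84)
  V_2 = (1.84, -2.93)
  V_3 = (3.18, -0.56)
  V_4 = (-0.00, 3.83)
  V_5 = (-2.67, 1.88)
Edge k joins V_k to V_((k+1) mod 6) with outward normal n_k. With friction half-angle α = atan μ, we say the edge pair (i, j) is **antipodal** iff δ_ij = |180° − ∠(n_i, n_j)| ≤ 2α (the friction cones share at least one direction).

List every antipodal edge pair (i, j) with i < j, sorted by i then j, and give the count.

α = atan 0.6 = 30.96°;  2α = 61.93°
n_0 = (-0.2032, -0.9791)
n_1 = (+0.4247, -0.9053)
n_2 = (+0.8705, -0.4922)
n_3 = (+0.8099, +0.5866)
n_4 = (-0.5898, +0.8076)
n_5 = (-0.9839, -0.1789)
  (0,1): δ = 143.14°  ·
  (0,2): δ = 107.76°  ·
  (0,3): δ = 42.36°  ✓
  (0,4): δ = 47.87°  ✓
  (0,5): δ = 112.03°  ·
  (1,2): δ = 144.61°  ·
  (1,3): δ = 79.21°  ·
  (1,4): δ = 11.01°  ✓
  (1,5): δ = 75.17°  ·
  (2,3): δ = 114.60°  ·
  (2,4): δ = 24.37°  ✓
  (2,5): δ = 39.79°  ✓
  (3,4): δ = 89.78°  ·
  (3,5): δ = 25.61°  ✓
  (4,5): δ = 115.84°  ·
antipodal pairs: 6

count = 6; pairs: (0,3), (0,4), (1,4), (2,4), (2,5), (3,5)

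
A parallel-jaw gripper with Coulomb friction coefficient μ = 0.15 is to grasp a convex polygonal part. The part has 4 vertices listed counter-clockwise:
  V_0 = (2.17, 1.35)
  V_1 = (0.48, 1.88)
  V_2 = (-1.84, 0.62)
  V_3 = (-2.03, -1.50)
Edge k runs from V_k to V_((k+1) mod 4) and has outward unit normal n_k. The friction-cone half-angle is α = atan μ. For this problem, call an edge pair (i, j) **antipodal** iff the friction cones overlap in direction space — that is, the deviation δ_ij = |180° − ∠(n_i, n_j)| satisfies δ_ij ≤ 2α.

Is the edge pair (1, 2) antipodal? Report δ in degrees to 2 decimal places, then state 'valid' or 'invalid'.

δ = 123.63°, invalid

α = atan 0.15 = 8.53°;  2α = 17.06°
edge 1: e_1 = (-2.32, -1.26);  n_1 = (-0.4773, +0.8788)
edge 2: e_2 = (-0.19, -2.12);  n_2 = (-0.9960, +0.0893)
∠(n_1, n_2) = 56.37°
δ = |180° − 56.37°| = 123.63°
123.63° > 2α = 17.06°  →  invalid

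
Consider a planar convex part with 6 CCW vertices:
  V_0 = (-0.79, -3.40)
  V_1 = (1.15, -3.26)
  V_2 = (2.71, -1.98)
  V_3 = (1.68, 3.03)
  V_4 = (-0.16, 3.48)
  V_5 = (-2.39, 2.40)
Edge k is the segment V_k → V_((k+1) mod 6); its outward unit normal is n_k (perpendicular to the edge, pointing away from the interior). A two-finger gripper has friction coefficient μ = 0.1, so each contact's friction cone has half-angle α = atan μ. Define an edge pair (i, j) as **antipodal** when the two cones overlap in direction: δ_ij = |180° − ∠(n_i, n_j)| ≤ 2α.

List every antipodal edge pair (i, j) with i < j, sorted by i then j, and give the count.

count = 1; pairs: (2,5)

α = atan 0.1 = 5.71°;  2α = 11.42°
n_0 = (+0.0720, -0.9974)
n_1 = (+0.6343, -0.7731)
n_2 = (+0.9795, +0.2014)
n_3 = (+0.2376, +0.9714)
n_4 = (-0.4359, +0.9000)
n_5 = (-0.9640, -0.2659)
  (0,1): δ = 144.76°  ·
  (0,2): δ = 82.51°  ·
  (0,3): δ = 17.87°  ·
  (0,4): δ = 21.71°  ·
  (0,5): δ = 101.29°  ·
  (1,2): δ = 117.75°  ·
  (1,3): δ = 53.11°  ·
  (1,4): δ = 13.53°  ·
  (1,5): δ = 66.05°  ·
  (2,3): δ = 115.36°  ·
  (2,4): δ = 75.78°  ·
  (2,5): δ = 3.80°  ✓
  (3,4): δ = 140.42°  ·
  (3,5): δ = 60.84°  ·
  (4,5): δ = 100.42°  ·
antipodal pairs: 1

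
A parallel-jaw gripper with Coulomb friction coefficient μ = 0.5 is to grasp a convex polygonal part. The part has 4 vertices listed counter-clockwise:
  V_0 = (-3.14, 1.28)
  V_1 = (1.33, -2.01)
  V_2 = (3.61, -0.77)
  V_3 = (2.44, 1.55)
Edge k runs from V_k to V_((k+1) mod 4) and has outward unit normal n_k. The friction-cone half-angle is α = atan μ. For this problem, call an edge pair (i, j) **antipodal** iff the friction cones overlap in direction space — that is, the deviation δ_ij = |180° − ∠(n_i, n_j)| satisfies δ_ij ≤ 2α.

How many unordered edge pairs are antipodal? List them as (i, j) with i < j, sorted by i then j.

α = atan 0.5 = 26.57°;  2α = 53.13°
n_0 = (-0.5928, -0.8054)
n_1 = (+0.4778, -0.8785)
n_2 = (+0.8929, +0.4503)
n_3 = (-0.0483, +0.9988)
  (0,1): δ = 115.11°  ·
  (0,2): δ = 26.88°  ✓
  (0,3): δ = 39.12°  ✓
  (1,2): δ = 91.78°  ·
  (1,3): δ = 25.77°  ✓
  (2,3): δ = 113.99°  ·
antipodal pairs: 3

count = 3; pairs: (0,2), (0,3), (1,3)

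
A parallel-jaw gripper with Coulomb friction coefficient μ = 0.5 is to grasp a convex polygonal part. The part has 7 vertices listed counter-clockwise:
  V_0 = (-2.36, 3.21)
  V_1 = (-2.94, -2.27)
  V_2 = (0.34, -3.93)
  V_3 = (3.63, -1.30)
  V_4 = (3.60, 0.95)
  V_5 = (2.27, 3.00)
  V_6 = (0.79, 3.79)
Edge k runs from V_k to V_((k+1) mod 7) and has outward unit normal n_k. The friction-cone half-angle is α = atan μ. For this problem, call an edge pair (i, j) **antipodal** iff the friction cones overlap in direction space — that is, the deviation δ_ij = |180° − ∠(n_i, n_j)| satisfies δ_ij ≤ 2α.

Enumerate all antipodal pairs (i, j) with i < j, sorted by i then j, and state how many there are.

α = atan 0.5 = 26.57°;  2α = 53.13°
n_0 = (-0.9944, +0.1053)
n_1 = (-0.4516, -0.8922)
n_2 = (+0.6244, -0.7811)
n_3 = (+0.9999, +0.0133)
n_4 = (+0.8389, +0.5443)
n_5 = (+0.4709, +0.8822)
n_6 = (-0.1811, +0.9835)
  (0,1): δ = 110.80°  ·
  (0,2): δ = 45.32°  ✓
  (0,3): δ = 6.81°  ✓
  (0,4): δ = 39.02°  ✓
  (0,5): δ = 67.95°  ·
  (0,6): δ = 106.47°  ·
  (1,2): δ = 114.52°  ·
  (1,3): δ = 62.39°  ·
  (1,4): δ = 30.18°  ✓
  (1,5): δ = 1.25°  ✓
  (1,6): δ = 37.28°  ✓
  (2,3): δ = 127.87°  ·
  (2,4): δ = 95.66°  ·
  (2,5): δ = 66.73°  ·
  (2,6): δ = 28.21°  ✓
  (3,4): δ = 147.79°  ·
  (3,5): δ = 118.86°  ·
  (3,6): δ = 80.33°  ·
  (4,5): δ = 151.07°  ·
  (4,6): δ = 112.54°  ·
  (5,6): δ = 141.47°  ·
antipodal pairs: 7

count = 7; pairs: (0,2), (0,3), (0,4), (1,4), (1,5), (1,6), (2,6)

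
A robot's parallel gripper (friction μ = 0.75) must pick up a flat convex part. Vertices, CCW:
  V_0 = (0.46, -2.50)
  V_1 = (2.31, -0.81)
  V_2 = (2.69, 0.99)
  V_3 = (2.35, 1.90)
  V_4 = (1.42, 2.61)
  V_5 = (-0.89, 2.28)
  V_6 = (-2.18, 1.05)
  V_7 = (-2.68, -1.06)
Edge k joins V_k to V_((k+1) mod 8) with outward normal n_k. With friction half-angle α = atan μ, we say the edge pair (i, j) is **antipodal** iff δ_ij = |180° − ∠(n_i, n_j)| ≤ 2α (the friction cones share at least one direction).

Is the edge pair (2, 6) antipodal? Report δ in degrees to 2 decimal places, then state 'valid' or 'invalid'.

α = atan 0.75 = 36.87°;  2α = 73.74°
edge 2: e_2 = (-0.34, +0.91);  n_2 = (+0.9368, +0.3500)
edge 6: e_6 = (-0.50, -2.11);  n_6 = (-0.9731, +0.2306)
∠(n_2, n_6) = 146.18°
δ = |180° − 146.18°| = 33.82°
33.82° ≤ 2α = 73.74°  →  valid

δ = 33.82°, valid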